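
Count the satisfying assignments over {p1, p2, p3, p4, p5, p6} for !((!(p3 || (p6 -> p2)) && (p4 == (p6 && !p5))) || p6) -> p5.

48

Initial set: {(!((!(p3 || (p6 -> p2)) && (p4 == (p6 && !p5))) || p6) -> p5)}.
(!((!(p3 || (p6 -> p2)) && (p4 == (p6 && !p5))) || p6) -> p5): β-rule — branch into !!((!(p3 || (p6 -> p2)) && (p4 == (p6 && !p5))) || p6)  //  p5.
  branch 1 (add !!((!(p3 || (p6 -> p2)) && (p4 == (p6 && !p5))) || p6)):
    !!((!(p3 || (p6 -> p2)) && (p4 == (p6 && !p5))) || p6): β-rule — branch into (!(p3 || (p6 -> p2)) && (p4 == (p6 && !p5)))  //  p6.
      branch 1.1 (add (!(p3 || (p6 -> p2)) && (p4 == (p6 && !p5)))):
        (!(p3 || (p6 -> p2)) && (p4 == (p6 && !p5))): α-rule — add !(p3 || (p6 -> p2)), (p4 == (p6 && !p5)).
        !(p3 || (p6 -> p2)): α-rule — add !p3, !(p6 -> p2).
        !(p6 -> p2): α-rule — add p6, !p2.
        (p4 == (p6 && !p5)): β-rule — branch into p4, (p6 && !p5)  //  !p4, !(p6 && !p5).
          branch 1.1.1 (add p4, (p6 && !p5)):
            (p6 && !p5): α-rule — add p6, !p5.
            ○ open, literals {p2=false, p3=false, p4=true, p5=false, p6=true}.
          branch 1.1.2 (add !p4, !(p6 && !p5)):
            !(p6 && !p5): β-rule — branch into !p6  //  !!p5.
              branch 1.1.2.1 (add !p6):
                × closes — contains both p6 and !p6.
              branch 1.1.2.2 (add !!p5):
                ○ open, literals {p2=false, p3=false, p4=false, p5=true, p6=true}.
      branch 1.2 (add p6):
        ○ open, literals {p6=true}.
  branch 2 (add p5):
    ○ open, literals {p5=true}.
1 branch closed, 4 open.
Each open branch fixes some atoms; the unmentioned ones are free. Counting distinct full assignments: branch {p2=false, p3=false, p4=true, p5=false, p6=true} (p1) contributes 2 new; branch {p2=false, p3=false, p4=false, p5=true, p6=true} (p1) contributes 2 new; branch {p6=true} (p1, p2, p3, p4, p5) contributes 28 new; branch {p5=true} (p1, p2, p3, p4, p6) contributes 16 new. Total: 48.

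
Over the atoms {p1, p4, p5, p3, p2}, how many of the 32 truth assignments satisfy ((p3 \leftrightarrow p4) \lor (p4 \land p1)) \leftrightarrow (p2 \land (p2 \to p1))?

Initial set: {(((p3 \leftrightarrow p4) \lor (p4 \land p1)) \leftrightarrow (p2 \land (p2 \to p1)))}.
(((p3 \leftrightarrow p4) \lor (p4 \land p1)) \leftrightarrow (p2 \land (p2 \to p1))): β-rule — branch into ((p3 \leftrightarrow p4) \lor (p4 \land p1)), (p2 \land (p2 \to p1))  //  \lnot ((p3 \leftrightarrow p4) \lor (p4 \land p1)), \lnot (p2 \land (p2 \to p1)).
  branch 1 (add ((p3 \leftrightarrow p4) \lor (p4 \land p1)), (p2 \land (p2 \to p1))):
    (p2 \land (p2 \to p1)): α-rule — add p2, (p2 \to p1).
    ((p3 \leftrightarrow p4) \lor (p4 \land p1)): β-rule — branch into (p3 \leftrightarrow p4)  //  (p4 \land p1).
      branch 1.1 (add (p3 \leftrightarrow p4)):
        (p2 \to p1): β-rule — branch into \lnot p2  //  p1.
          branch 1.1.1 (add \lnot p2):
            × closes — contains both p2 and \lnot p2.
          branch 1.1.2 (add p1):
            (p3 \leftrightarrow p4): β-rule — branch into p3, p4  //  \lnot p3, \lnot p4.
              branch 1.1.2.1 (add p3, p4):
                ○ open, literals {p1=true, p2=true, p3=true, p4=true}.
              branch 1.1.2.2 (add \lnot p3, \lnot p4):
                ○ open, literals {p1=true, p2=true, p3=false, p4=false}.
      branch 1.2 (add (p4 \land p1)):
        (p4 \land p1): α-rule — add p4, p1.
        (p2 \to p1): β-rule — branch into \lnot p2  //  p1.
          branch 1.2.1 (add \lnot p2):
            × closes — contains both p2 and \lnot p2.
          branch 1.2.2 (add p1):
            ○ open, literals {p1=true, p2=true, p4=true}.
  branch 2 (add \lnot ((p3 \leftrightarrow p4) \lor (p4 \land p1)), \lnot (p2 \land (p2 \to p1))):
    \lnot ((p3 \leftrightarrow p4) \lor (p4 \land p1)): α-rule — add \lnot (p3 \leftrightarrow p4), \lnot (p4 \land p1).
    \lnot (p2 \land (p2 \to p1)): β-rule — branch into \lnot p2  //  \lnot (p2 \to p1).
      branch 2.1 (add \lnot p2):
        \lnot (p3 \leftrightarrow p4): β-rule — branch into p3, \lnot p4  //  \lnot p3, p4.
          branch 2.1.1 (add p3, \lnot p4):
            \lnot (p4 \land p1): β-rule — branch into \lnot p4  //  \lnot p1.
              branch 2.1.1.1 (add \lnot p4):
                ○ open, literals {p2=false, p3=true, p4=false}.
              branch 2.1.1.2 (add \lnot p1):
                ○ open, literals {p1=false, p2=false, p3=true, p4=false}.
          branch 2.1.2 (add \lnot p3, p4):
            \lnot (p4 \land p1): β-rule — branch into \lnot p4  //  \lnot p1.
              branch 2.1.2.1 (add \lnot p4):
                × closes — contains both p4 and \lnot p4.
              branch 2.1.2.2 (add \lnot p1):
                ○ open, literals {p1=false, p2=false, p3=false, p4=true}.
      branch 2.2 (add \lnot (p2 \to p1)):
        \lnot (p2 \to p1): α-rule — add p2, \lnot p1.
        \lnot (p3 \leftrightarrow p4): β-rule — branch into p3, \lnot p4  //  \lnot p3, p4.
          branch 2.2.1 (add p3, \lnot p4):
            \lnot (p4 \land p1): β-rule — branch into \lnot p4  //  \lnot p1.
              branch 2.2.1.1 (add \lnot p4):
                ○ open, literals {p1=false, p2=true, p3=true, p4=false}.
              branch 2.2.1.2 (add \lnot p1):
                ○ open, literals {p1=false, p2=true, p3=true, p4=false}.
          branch 2.2.2 (add \lnot p3, p4):
            \lnot (p4 \land p1): β-rule — branch into \lnot p4  //  \lnot p1.
              branch 2.2.2.1 (add \lnot p4):
                × closes — contains both p4 and \lnot p4.
              branch 2.2.2.2 (add \lnot p1):
                ○ open, literals {p1=false, p2=true, p3=false, p4=true}.
4 branches closed, 9 open.
Each open branch fixes some atoms; the unmentioned ones are free. Counting distinct full assignments: branch {p1=true, p2=true, p3=true, p4=true} (p5) contributes 2 new; branch {p1=true, p2=true, p3=false, p4=false} (p5) contributes 2 new; branch {p1=true, p2=true, p4=true} (p5, p3) contributes 2 new; branch {p2=false, p3=true, p4=false} (p1, p5) contributes 4 new; branch {p1=false, p2=false, p3=true, p4=false} (p5) contributes 0 new; branch {p1=false, p2=false, p3=false, p4=true} (p5) contributes 2 new; branch {p1=false, p2=true, p3=true, p4=false} (p5) contributes 2 new; branch {p1=false, p2=true, p3=true, p4=false} (p5) contributes 0 new; branch {p1=false, p2=true, p3=false, p4=true} (p5) contributes 2 new. Total: 16.

16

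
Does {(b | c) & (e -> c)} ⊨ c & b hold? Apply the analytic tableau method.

No

Initial set: {T ((b | c) & (e -> c)); F (c & b)}.
T ((b | c) & (e -> c)): α-rule — add T (b | c), T (e -> c).
F (c & b): β-rule — branch into F c  //  F b.
  branch 1 (add F c):
    T (b | c): β-rule — branch into T b  //  T c.
      branch 1.1 (add T b):
        T (e -> c): β-rule — branch into F e  //  T c.
          branch 1.1.1 (add F e):
            ○ open, literals {b=true, c=false, e=false}.
          branch 1.1.2 (add T c):
            × closes — contains both c and ~c.
      branch 1.2 (add T c):
        × closes — contains both c and ~c.
  branch 2 (add F b):
    T (b | c): β-rule — branch into T b  //  T c.
      branch 2.1 (add T b):
        × closes — contains both b and ~b.
      branch 2.2 (add T c):
        T (e -> c): β-rule — branch into F e  //  T c.
          branch 2.2.1 (add F e):
            ○ open, literals {b=false, c=true, e=false}.
          branch 2.2.2 (add T c):
            ○ open, literals {b=false, c=true}.
3 branches closed, 3 open.
An open branch gives a countermodel: b=true, c=false, e=false (unmentioned atoms arbitrary); the premises hold there but the conclusion fails.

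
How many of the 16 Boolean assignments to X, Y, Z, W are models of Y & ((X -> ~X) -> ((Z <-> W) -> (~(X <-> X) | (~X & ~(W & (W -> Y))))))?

Initial set: {(Y & ((X -> ~X) -> ((Z <-> W) -> (~(X <-> X) | (~X & ~(W & (W -> Y)))))))}.
(Y & ((X -> ~X) -> ((Z <-> W) -> (~(X <-> X) | (~X & ~(W & (W -> Y))))))): α-rule — add Y, ((X -> ~X) -> ((Z <-> W) -> (~(X <-> X) | (~X & ~(W & (W -> Y)))))).
((X -> ~X) -> ((Z <-> W) -> (~(X <-> X) | (~X & ~(W & (W -> Y)))))): β-rule — branch into ~(X -> ~X)  //  ((Z <-> W) -> (~(X <-> X) | (~X & ~(W & (W -> Y))))).
  branch 1 (add ~(X -> ~X)):
    ~(X -> ~X): α-rule — add X, ~~X.
    ○ open, literals {X=true, Y=true}.
  branch 2 (add ((Z <-> W) -> (~(X <-> X) | (~X & ~(W & (W -> Y)))))):
    ((Z <-> W) -> (~(X <-> X) | (~X & ~(W & (W -> Y))))): β-rule — branch into ~(Z <-> W)  //  (~(X <-> X) | (~X & ~(W & (W -> Y)))).
      branch 2.1 (add ~(Z <-> W)):
        ~(Z <-> W): β-rule — branch into Z, ~W  //  ~Z, W.
          branch 2.1.1 (add Z, ~W):
            ○ open, literals {W=false, Y=true, Z=true}.
          branch 2.1.2 (add ~Z, W):
            ○ open, literals {W=true, Y=true, Z=false}.
      branch 2.2 (add (~(X <-> X) | (~X & ~(W & (W -> Y))))):
        (~(X <-> X) | (~X & ~(W & (W -> Y)))): β-rule — branch into ~(X <-> X)  //  (~X & ~(W & (W -> Y))).
          branch 2.2.1 (add ~(X <-> X)):
            ~(X <-> X): β-rule — branch into X, ~X  //  ~X, X.
              branch 2.2.1.1 (add X, ~X):
                × closes — contains both X and ~X.
              branch 2.2.1.2 (add ~X, X):
                × closes — contains both X and ~X.
          branch 2.2.2 (add (~X & ~(W & (W -> Y)))):
            (~X & ~(W & (W -> Y))): α-rule — add ~X, ~(W & (W -> Y)).
            ~(W & (W -> Y)): β-rule — branch into ~W  //  ~(W -> Y).
              branch 2.2.2.1 (add ~W):
                ○ open, literals {W=false, X=false, Y=true}.
              branch 2.2.2.2 (add ~(W -> Y)):
                ~(W -> Y): α-rule — add W, ~Y.
                × closes — contains both Y and ~Y.
3 branches closed, 4 open.
Each open branch fixes some atoms; the unmentioned ones are free. Counting distinct full assignments: branch {X=true, Y=true} (Z, W) contributes 4 new; branch {W=false, Y=true, Z=true} (X) contributes 1 new; branch {W=true, Y=true, Z=false} (X) contributes 1 new; branch {W=false, X=false, Y=true} (Z) contributes 1 new. Total: 7.

7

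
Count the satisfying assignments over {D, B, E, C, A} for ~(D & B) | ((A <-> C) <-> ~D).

Initial set: {(~(D & B) | ((A <-> C) <-> ~D))}.
(~(D & B) | ((A <-> C) <-> ~D)): β-rule — branch into ~(D & B)  //  ((A <-> C) <-> ~D).
  branch 1 (add ~(D & B)):
    ~(D & B): β-rule — branch into ~D  //  ~B.
      branch 1.1 (add ~D):
        ○ open, literals {D=F}.
      branch 1.2 (add ~B):
        ○ open, literals {B=F}.
  branch 2 (add ((A <-> C) <-> ~D)):
    ((A <-> C) <-> ~D): β-rule — branch into (A <-> C), ~D  //  ~(A <-> C), ~~D.
      branch 2.1 (add (A <-> C), ~D):
        (A <-> C): β-rule — branch into A, C  //  ~A, ~C.
          branch 2.1.1 (add A, C):
            ○ open, literals {A=T, C=T, D=F}.
          branch 2.1.2 (add ~A, ~C):
            ○ open, literals {A=F, C=F, D=F}.
      branch 2.2 (add ~(A <-> C), ~~D):
        ~(A <-> C): β-rule — branch into A, ~C  //  ~A, C.
          branch 2.2.1 (add A, ~C):
            ○ open, literals {A=T, C=F, D=T}.
          branch 2.2.2 (add ~A, C):
            ○ open, literals {A=F, C=T, D=T}.
0 branches closed, 6 open.
Each open branch fixes some atoms; the unmentioned ones are free. Counting distinct full assignments: branch {D=F} (B, E, C, A) contributes 16 new; branch {B=F} (D, E, C, A) contributes 8 new; branch {A=T, C=T, D=F} (B, E) contributes 0 new; branch {A=F, C=F, D=F} (B, E) contributes 0 new; branch {A=T, C=F, D=T} (B, E) contributes 2 new; branch {A=F, C=T, D=T} (B, E) contributes 2 new. Total: 28.

28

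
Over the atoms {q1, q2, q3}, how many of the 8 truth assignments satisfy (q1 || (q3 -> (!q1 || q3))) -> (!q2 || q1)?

Initial set: {((q1 || (q3 -> (!q1 || q3))) -> (!q2 || q1))}.
((q1 || (q3 -> (!q1 || q3))) -> (!q2 || q1)): β-rule — branch into !(q1 || (q3 -> (!q1 || q3)))  //  (!q2 || q1).
  branch 1 (add !(q1 || (q3 -> (!q1 || q3)))):
    !(q1 || (q3 -> (!q1 || q3))): α-rule — add !q1, !(q3 -> (!q1 || q3)).
    !(q3 -> (!q1 || q3)): α-rule — add q3, !(!q1 || q3).
    !(!q1 || q3): α-rule — add !!q1, !q3.
    × closes — contains both q1 and !q1.
  branch 2 (add (!q2 || q1)):
    (!q2 || q1): β-rule — branch into !q2  //  q1.
      branch 2.1 (add !q2):
        ○ open, literals {q2=false}.
      branch 2.2 (add q1):
        ○ open, literals {q1=true}.
1 branch closed, 2 open.
Each open branch fixes some atoms; the unmentioned ones are free. Counting distinct full assignments: branch {q2=false} (q1, q3) contributes 4 new; branch {q1=true} (q2, q3) contributes 2 new. Total: 6.

6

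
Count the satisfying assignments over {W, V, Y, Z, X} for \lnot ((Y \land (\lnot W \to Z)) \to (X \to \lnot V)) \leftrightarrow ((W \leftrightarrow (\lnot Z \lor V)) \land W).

21

Initial set: {(\lnot ((Y \land (\lnot W \to Z)) \to (X \to \lnot V)) \leftrightarrow ((W \leftrightarrow (\lnot Z \lor V)) \land W))}.
(\lnot ((Y \land (\lnot W \to Z)) \to (X \to \lnot V)) \leftrightarrow ((W \leftrightarrow (\lnot Z \lor V)) \land W)): β-rule — branch into \lnot ((Y \land (\lnot W \to Z)) \to (X \to \lnot V)), ((W \leftrightarrow (\lnot Z \lor V)) \land W)  //  \lnot \lnot ((Y \land (\lnot W \to Z)) \to (X \to \lnot V)), \lnot ((W \leftrightarrow (\lnot Z \lor V)) \land W).
  branch 1 (add \lnot ((Y \land (\lnot W \to Z)) \to (X \to \lnot V)), ((W \leftrightarrow (\lnot Z \lor V)) \land W)):
    \lnot ((Y \land (\lnot W \to Z)) \to (X \to \lnot V)): α-rule — add (Y \land (\lnot W \to Z)), \lnot (X \to \lnot V).
    ((W \leftrightarrow (\lnot Z \lor V)) \land W): α-rule — add (W \leftrightarrow (\lnot Z \lor V)), W.
    (Y \land (\lnot W \to Z)): α-rule — add Y, (\lnot W \to Z).
    \lnot (X \to \lnot V): α-rule — add X, \lnot \lnot V.
    (W \leftrightarrow (\lnot Z \lor V)): β-rule — branch into W, (\lnot Z \lor V)  //  \lnot W, \lnot (\lnot Z \lor V).
      branch 1.1 (add W, (\lnot Z \lor V)):
        (\lnot W \to Z): β-rule — branch into \lnot \lnot W  //  Z.
          branch 1.1.1 (add \lnot \lnot W):
            (\lnot Z \lor V): β-rule — branch into \lnot Z  //  V.
              branch 1.1.1.1 (add \lnot Z):
                ○ open, literals {V=T, W=T, X=T, Y=T, Z=F}.
              branch 1.1.1.2 (add V):
                ○ open, literals {V=T, W=T, X=T, Y=T}.
          branch 1.1.2 (add Z):
            (\lnot Z \lor V): β-rule — branch into \lnot Z  //  V.
              branch 1.1.2.1 (add \lnot Z):
                × closes — contains both Z and \lnot Z.
              branch 1.1.2.2 (add V):
                ○ open, literals {V=T, W=T, X=T, Y=T, Z=T}.
      branch 1.2 (add \lnot W, \lnot (\lnot Z \lor V)):
        × closes — contains both W and \lnot W.
  branch 2 (add \lnot \lnot ((Y \land (\lnot W \to Z)) \to (X \to \lnot V)), \lnot ((W \leftrightarrow (\lnot Z \lor V)) \land W)):
    \lnot \lnot ((Y \land (\lnot W \to Z)) \to (X \to \lnot V)): β-rule — branch into \lnot (Y \land (\lnot W \to Z))  //  (X \to \lnot V).
      branch 2.1 (add \lnot (Y \land (\lnot W \to Z))):
        \lnot ((W \leftrightarrow (\lnot Z \lor V)) \land W): β-rule — branch into \lnot (W \leftrightarrow (\lnot Z \lor V))  //  \lnot W.
          branch 2.1.1 (add \lnot (W \leftrightarrow (\lnot Z \lor V))):
            \lnot (Y \land (\lnot W \to Z)): β-rule — branch into \lnot Y  //  \lnot (\lnot W \to Z).
              branch 2.1.1.1 (add \lnot Y):
                \lnot (W \leftrightarrow (\lnot Z \lor V)): β-rule — branch into W, \lnot (\lnot Z \lor V)  //  \lnot W, (\lnot Z \lor V).
                  branch 2.1.1.1.1 (add W, \lnot (\lnot Z \lor V)):
                    \lnot (\lnot Z \lor V): α-rule — add \lnot \lnot Z, \lnot V.
                    ○ open, literals {V=F, W=T, Y=F, Z=T}.
                  branch 2.1.1.1.2 (add \lnot W, (\lnot Z \lor V)):
                    (\lnot Z \lor V): β-rule — branch into \lnot Z  //  V.
                      branch 2.1.1.1.2.1 (add \lnot Z):
                        ○ open, literals {W=F, Y=F, Z=F}.
                      branch 2.1.1.1.2.2 (add V):
                        ○ open, literals {V=T, W=F, Y=F}.
              branch 2.1.1.2 (add \lnot (\lnot W \to Z)):
                \lnot (\lnot W \to Z): α-rule — add \lnot W, \lnot Z.
                \lnot (W \leftrightarrow (\lnot Z \lor V)): β-rule — branch into W, \lnot (\lnot Z \lor V)  //  \lnot W, (\lnot Z \lor V).
                  branch 2.1.1.2.1 (add W, \lnot (\lnot Z \lor V)):
                    × closes — contains both W and \lnot W.
                  branch 2.1.1.2.2 (add \lnot W, (\lnot Z \lor V)):
                    (\lnot Z \lor V): β-rule — branch into \lnot Z  //  V.
                      branch 2.1.1.2.2.1 (add \lnot Z):
                        ○ open, literals {W=F, Z=F}.
                      branch 2.1.1.2.2.2 (add V):
                        ○ open, literals {V=T, W=F, Z=F}.
          branch 2.1.2 (add \lnot W):
            \lnot (Y \land (\lnot W \to Z)): β-rule — branch into \lnot Y  //  \lnot (\lnot W \to Z).
              branch 2.1.2.1 (add \lnot Y):
                ○ open, literals {W=F, Y=F}.
              branch 2.1.2.2 (add \lnot (\lnot W \to Z)):
                \lnot (\lnot W \to Z): α-rule — add \lnot W, \lnot Z.
                ○ open, literals {W=F, Z=F}.
      branch 2.2 (add (X \to \lnot V)):
        \lnot ((W \leftrightarrow (\lnot Z \lor V)) \land W): β-rule — branch into \lnot (W \leftrightarrow (\lnot Z \lor V))  //  \lnot W.
          branch 2.2.1 (add \lnot (W \leftrightarrow (\lnot Z \lor V))):
            (X \to \lnot V): β-rule — branch into \lnot X  //  \lnot V.
              branch 2.2.1.1 (add \lnot X):
                \lnot (W \leftrightarrow (\lnot Z \lor V)): β-rule — branch into W, \lnot (\lnot Z \lor V)  //  \lnot W, (\lnot Z \lor V).
                  branch 2.2.1.1.1 (add W, \lnot (\lnot Z \lor V)):
                    \lnot (\lnot Z \lor V): α-rule — add \lnot \lnot Z, \lnot V.
                    ○ open, literals {V=F, W=T, X=F, Z=T}.
                  branch 2.2.1.1.2 (add \lnot W, (\lnot Z \lor V)):
                    (\lnot Z \lor V): β-rule — branch into \lnot Z  //  V.
                      branch 2.2.1.1.2.1 (add \lnot Z):
                        ○ open, literals {W=F, X=F, Z=F}.
                      branch 2.2.1.1.2.2 (add V):
                        ○ open, literals {V=T, W=F, X=F}.
              branch 2.2.1.2 (add \lnot V):
                \lnot (W \leftrightarrow (\lnot Z \lor V)): β-rule — branch into W, \lnot (\lnot Z \lor V)  //  \lnot W, (\lnot Z \lor V).
                  branch 2.2.1.2.1 (add W, \lnot (\lnot Z \lor V)):
                    \lnot (\lnot Z \lor V): α-rule — add \lnot \lnot Z, \lnot V.
                    ○ open, literals {V=F, W=T, Z=T}.
                  branch 2.2.1.2.2 (add \lnot W, (\lnot Z \lor V)):
                    (\lnot Z \lor V): β-rule — branch into \lnot Z  //  V.
                      branch 2.2.1.2.2.1 (add \lnot Z):
                        ○ open, literals {V=F, W=F, Z=F}.
                      branch 2.2.1.2.2.2 (add V):
                        × closes — contains both V and \lnot V.
          branch 2.2.2 (add \lnot W):
            (X \to \lnot V): β-rule — branch into \lnot X  //  \lnot V.
              branch 2.2.2.1 (add \lnot X):
                ○ open, literals {W=F, X=F}.
              branch 2.2.2.2 (add \lnot V):
                ○ open, literals {V=F, W=F}.
4 branches closed, 17 open.
Each open branch fixes some atoms; the unmentioned ones are free. Counting distinct full assignments: branch {V=T, W=T, X=T, Y=T, Z=F} (none free) contributes 1 new; branch {V=T, W=T, X=T, Y=T} (Z) contributes 1 new; branch {V=T, W=T, X=T, Y=T, Z=T} (none free) contributes 0 new; branch {V=F, W=T, Y=F, Z=T} (X) contributes 2 new; branch {W=F, Y=F, Z=F} (V, X) contributes 4 new; branch {V=T, W=F, Y=F} (Z, X) contributes 2 new; branch {W=F, Z=F} (V, Y, X) contributes 4 new; branch {V=T, W=F, Z=F} (Y, X) contributes 0 new; branch {W=F, Y=F} (V, Z, X) contributes 2 new; branch {W=F, Z=F} (V, Y, X) contributes 0 new; branch {V=F, W=T, X=F, Z=T} (Y) contributes 1 new; branch {W=F, X=F, Z=F} (V, Y) contributes 0 new; branch {V=T, W=F, X=F} (Y, Z) contributes 1 new; branch {V=F, W=T, Z=T} (Y, X) contributes 1 new; branch {V=F, W=F, Z=F} (Y, X) contributes 0 new; branch {W=F, X=F} (V, Y, Z) contributes 1 new; branch {V=F, W=F} (Y, Z, X) contributes 1 new. Total: 21.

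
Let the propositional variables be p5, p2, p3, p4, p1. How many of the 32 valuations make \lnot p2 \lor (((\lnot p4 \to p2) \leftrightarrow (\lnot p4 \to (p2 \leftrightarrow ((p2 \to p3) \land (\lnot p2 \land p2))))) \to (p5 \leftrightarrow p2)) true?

Initial set: {(\lnot p2 \lor (((\lnot p4 \to p2) \leftrightarrow (\lnot p4 \to (p2 \leftrightarrow ((p2 \to p3) \land (\lnot p2 \land p2))))) \to (p5 \leftrightarrow p2)))}.
(\lnot p2 \lor (((\lnot p4 \to p2) \leftrightarrow (\lnot p4 \to (p2 \leftrightarrow ((p2 \to p3) \land (\lnot p2 \land p2))))) \to (p5 \leftrightarrow p2))): β-rule — branch into \lnot p2  //  (((\lnot p4 \to p2) \leftrightarrow (\lnot p4 \to (p2 \leftrightarrow ((p2 \to p3) \land (\lnot p2 \land p2))))) \to (p5 \leftrightarrow p2)).
  branch 1 (add \lnot p2):
    ○ open, literals {p2=0}.
  branch 2 (add (((\lnot p4 \to p2) \leftrightarrow (\lnot p4 \to (p2 \leftrightarrow ((p2 \to p3) \land (\lnot p2 \land p2))))) \to (p5 \leftrightarrow p2))):
    (((\lnot p4 \to p2) \leftrightarrow (\lnot p4 \to (p2 \leftrightarrow ((p2 \to p3) \land (\lnot p2 \land p2))))) \to (p5 \leftrightarrow p2)): β-rule — branch into \lnot ((\lnot p4 \to p2) \leftrightarrow (\lnot p4 \to (p2 \leftrightarrow ((p2 \to p3) \land (\lnot p2 \land p2)))))  //  (p5 \leftrightarrow p2).
      branch 2.1 (add \lnot ((\lnot p4 \to p2) \leftrightarrow (\lnot p4 \to (p2 \leftrightarrow ((p2 \to p3) \land (\lnot p2 \land p2)))))):
        \lnot ((\lnot p4 \to p2) \leftrightarrow (\lnot p4 \to (p2 \leftrightarrow ((p2 \to p3) \land (\lnot p2 \land p2))))): β-rule — branch into (\lnot p4 \to p2), \lnot (\lnot p4 \to (p2 \leftrightarrow ((p2 \to p3) \land (\lnot p2 \land p2))))  //  \lnot (\lnot p4 \to p2), (\lnot p4 \to (p2 \leftrightarrow ((p2 \to p3) \land (\lnot p2 \land p2)))).
          branch 2.1.1 (add (\lnot p4 \to p2), \lnot (\lnot p4 \to (p2 \leftrightarrow ((p2 \to p3) \land (\lnot p2 \land p2))))):
            \lnot (\lnot p4 \to (p2 \leftrightarrow ((p2 \to p3) \land (\lnot p2 \land p2)))): α-rule — add \lnot p4, \lnot (p2 \leftrightarrow ((p2 \to p3) \land (\lnot p2 \land p2))).
            (\lnot p4 \to p2): β-rule — branch into \lnot \lnot p4  //  p2.
              branch 2.1.1.1 (add \lnot \lnot p4):
                × closes — contains both p4 and \lnot p4.
              branch 2.1.1.2 (add p2):
                \lnot (p2 \leftrightarrow ((p2 \to p3) \land (\lnot p2 \land p2))): β-rule — branch into p2, \lnot ((p2 \to p3) \land (\lnot p2 \land p2))  //  \lnot p2, ((p2 \to p3) \land (\lnot p2 \land p2)).
                  branch 2.1.1.2.1 (add p2, \lnot ((p2 \to p3) \land (\lnot p2 \land p2))):
                    \lnot ((p2 \to p3) \land (\lnot p2 \land p2)): β-rule — branch into \lnot (p2 \to p3)  //  \lnot (\lnot p2 \land p2).
                      branch 2.1.1.2.1.1 (add \lnot (p2 \to p3)):
                        \lnot (p2 \to p3): α-rule — add p2, \lnot p3.
                        ○ open, literals {p2=1, p3=0, p4=0}.
                      branch 2.1.1.2.1.2 (add \lnot (\lnot p2 \land p2)):
                        \lnot (\lnot p2 \land p2): β-rule — branch into \lnot \lnot p2  //  \lnot p2.
                          branch 2.1.1.2.1.2.1 (add \lnot \lnot p2):
                            ○ open, literals {p2=1, p4=0}.
                          branch 2.1.1.2.1.2.2 (add \lnot p2):
                            × closes — contains both p2 and \lnot p2.
                  branch 2.1.1.2.2 (add \lnot p2, ((p2 \to p3) \land (\lnot p2 \land p2))):
                    × closes — contains both p2 and \lnot p2.
          branch 2.1.2 (add \lnot (\lnot p4 \to p2), (\lnot p4 \to (p2 \leftrightarrow ((p2 \to p3) \land (\lnot p2 \land p2))))):
            \lnot (\lnot p4 \to p2): α-rule — add \lnot p4, \lnot p2.
            (\lnot p4 \to (p2 \leftrightarrow ((p2 \to p3) \land (\lnot p2 \land p2)))): β-rule — branch into \lnot \lnot p4  //  (p2 \leftrightarrow ((p2 \to p3) \land (\lnot p2 \land p2))).
              branch 2.1.2.1 (add \lnot \lnot p4):
                × closes — contains both p4 and \lnot p4.
              branch 2.1.2.2 (add (p2 \leftrightarrow ((p2 \to p3) \land (\lnot p2 \land p2)))):
                (p2 \leftrightarrow ((p2 \to p3) \land (\lnot p2 \land p2))): β-rule — branch into p2, ((p2 \to p3) \land (\lnot p2 \land p2))  //  \lnot p2, \lnot ((p2 \to p3) \land (\lnot p2 \land p2)).
                  branch 2.1.2.2.1 (add p2, ((p2 \to p3) \land (\lnot p2 \land p2))):
                    × closes — contains both p2 and \lnot p2.
                  branch 2.1.2.2.2 (add \lnot p2, \lnot ((p2 \to p3) \land (\lnot p2 \land p2))):
                    \lnot ((p2 \to p3) \land (\lnot p2 \land p2)): β-rule — branch into \lnot (p2 \to p3)  //  \lnot (\lnot p2 \land p2).
                      branch 2.1.2.2.2.1 (add \lnot (p2 \to p3)):
                        \lnot (p2 \to p3): α-rule — add p2, \lnot p3.
                        × closes — contains both p2 and \lnot p2.
                      branch 2.1.2.2.2.2 (add \lnot (\lnot p2 \land p2)):
                        \lnot (\lnot p2 \land p2): β-rule — branch into \lnot \lnot p2  //  \lnot p2.
                          branch 2.1.2.2.2.2.1 (add \lnot \lnot p2):
                            × closes — contains both p2 and \lnot p2.
                          branch 2.1.2.2.2.2.2 (add \lnot p2):
                            ○ open, literals {p2=0, p4=0}.
      branch 2.2 (add (p5 \leftrightarrow p2)):
        (p5 \leftrightarrow p2): β-rule — branch into p5, p2  //  \lnot p5, \lnot p2.
          branch 2.2.1 (add p5, p2):
            ○ open, literals {p2=1, p5=1}.
          branch 2.2.2 (add \lnot p5, \lnot p2):
            ○ open, literals {p2=0, p5=0}.
7 branches closed, 6 open.
Each open branch fixes some atoms; the unmentioned ones are free. Counting distinct full assignments: branch {p2=0} (p5, p3, p4, p1) contributes 16 new; branch {p2=1, p3=0, p4=0} (p5, p1) contributes 4 new; branch {p2=1, p4=0} (p5, p3, p1) contributes 4 new; branch {p2=0, p4=0} (p5, p3, p1) contributes 0 new; branch {p2=1, p5=1} (p3, p4, p1) contributes 4 new; branch {p2=0, p5=0} (p3, p4, p1) contributes 0 new. Total: 28.

28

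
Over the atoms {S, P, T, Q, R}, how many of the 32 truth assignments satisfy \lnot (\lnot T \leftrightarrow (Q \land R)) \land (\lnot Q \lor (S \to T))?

Initial set: {(\lnot (\lnot T \leftrightarrow (Q \land R)) \land (\lnot Q \lor (S \to T)))}.
(\lnot (\lnot T \leftrightarrow (Q \land R)) \land (\lnot Q \lor (S \to T))): α-rule — add \lnot (\lnot T \leftrightarrow (Q \land R)), (\lnot Q \lor (S \to T)).
\lnot (\lnot T \leftrightarrow (Q \land R)): β-rule — branch into \lnot T, \lnot (Q \land R)  //  \lnot \lnot T, (Q \land R).
  branch 1 (add \lnot T, \lnot (Q \land R)):
    (\lnot Q \lor (S \to T)): β-rule — branch into \lnot Q  //  (S \to T).
      branch 1.1 (add \lnot Q):
        \lnot (Q \land R): β-rule — branch into \lnot Q  //  \lnot R.
          branch 1.1.1 (add \lnot Q):
            ○ open, literals {Q=false, T=false}.
          branch 1.1.2 (add \lnot R):
            ○ open, literals {Q=false, R=false, T=false}.
      branch 1.2 (add (S \to T)):
        \lnot (Q \land R): β-rule — branch into \lnot Q  //  \lnot R.
          branch 1.2.1 (add \lnot Q):
            (S \to T): β-rule — branch into \lnot S  //  T.
              branch 1.2.1.1 (add \lnot S):
                ○ open, literals {Q=false, S=false, T=false}.
              branch 1.2.1.2 (add T):
                × closes — contains both T and \lnot T.
          branch 1.2.2 (add \lnot R):
            (S \to T): β-rule — branch into \lnot S  //  T.
              branch 1.2.2.1 (add \lnot S):
                ○ open, literals {R=false, S=false, T=false}.
              branch 1.2.2.2 (add T):
                × closes — contains both T and \lnot T.
  branch 2 (add \lnot \lnot T, (Q \land R)):
    (Q \land R): α-rule — add Q, R.
    (\lnot Q \lor (S \to T)): β-rule — branch into \lnot Q  //  (S \to T).
      branch 2.1 (add \lnot Q):
        × closes — contains both Q and \lnot Q.
      branch 2.2 (add (S \to T)):
        (S \to T): β-rule — branch into \lnot S  //  T.
          branch 2.2.1 (add \lnot S):
            ○ open, literals {Q=true, R=true, S=false, T=true}.
          branch 2.2.2 (add T):
            ○ open, literals {Q=true, R=true, T=true}.
3 branches closed, 6 open.
Each open branch fixes some atoms; the unmentioned ones are free. Counting distinct full assignments: branch {Q=false, T=false} (S, P, R) contributes 8 new; branch {Q=false, R=false, T=false} (S, P) contributes 0 new; branch {Q=false, S=false, T=false} (P, R) contributes 0 new; branch {R=false, S=false, T=false} (P, Q) contributes 2 new; branch {Q=true, R=true, S=false, T=true} (P) contributes 2 new; branch {Q=true, R=true, T=true} (S, P) contributes 2 new. Total: 14.

14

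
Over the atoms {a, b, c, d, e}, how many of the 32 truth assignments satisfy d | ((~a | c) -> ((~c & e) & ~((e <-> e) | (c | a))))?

Initial set: {(d | ((~a | c) -> ((~c & e) & ~((e <-> e) | (c | a)))))}.
(d | ((~a | c) -> ((~c & e) & ~((e <-> e) | (c | a))))): β-rule — branch into d  //  ((~a | c) -> ((~c & e) & ~((e <-> e) | (c | a)))).
  branch 1 (add d):
    ○ open, literals {d=true}.
  branch 2 (add ((~a | c) -> ((~c & e) & ~((e <-> e) | (c | a))))):
    ((~a | c) -> ((~c & e) & ~((e <-> e) | (c | a)))): β-rule — branch into ~(~a | c)  //  ((~c & e) & ~((e <-> e) | (c | a))).
      branch 2.1 (add ~(~a | c)):
        ~(~a | c): α-rule — add ~~a, ~c.
        ○ open, literals {a=true, c=false}.
      branch 2.2 (add ((~c & e) & ~((e <-> e) | (c | a)))):
        ((~c & e) & ~((e <-> e) | (c | a))): α-rule — add (~c & e), ~((e <-> e) | (c | a)).
        (~c & e): α-rule — add ~c, e.
        ~((e <-> e) | (c | a)): α-rule — add ~(e <-> e), ~(c | a).
        ~(c | a): α-rule — add ~c, ~a.
        ~(e <-> e): β-rule — branch into e, ~e  //  ~e, e.
          branch 2.2.1 (add e, ~e):
            × closes — contains both e and ~e.
          branch 2.2.2 (add ~e, e):
            × closes — contains both e and ~e.
2 branches closed, 2 open.
Each open branch fixes some atoms; the unmentioned ones are free. Counting distinct full assignments: branch {d=true} (a, b, c, e) contributes 16 new; branch {a=true, c=false} (b, d, e) contributes 4 new. Total: 20.

20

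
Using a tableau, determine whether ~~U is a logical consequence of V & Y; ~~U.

Initial set: {(V & Y); ~~U; ~~~U}.
(V & Y): α-rule — add V, Y.
~~U: drop double negation, giving U.
~~~U: drop double negation, giving ~U.
× closes — contains both U and ~U.
All 1 branch closes.
Every branch closed, so the premises entail the conclusion.

Yes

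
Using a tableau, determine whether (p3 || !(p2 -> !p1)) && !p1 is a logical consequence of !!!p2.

Initial set: {!!!p2; !((p3 || !(p2 -> !p1)) && !p1)}.
!!!p2: drop double negation, giving !p2.
!((p3 || !(p2 -> !p1)) && !p1): β-rule — branch into !(p3 || !(p2 -> !p1))  //  !!p1.
  branch 1 (add !(p3 || !(p2 -> !p1))):
    !(p3 || !(p2 -> !p1)): α-rule — add !p3, !!(p2 -> !p1).
    !!(p2 -> !p1): β-rule — branch into !p2  //  !p1.
      branch 1.1 (add !p2):
        ○ open, literals {p2=F, p3=F}.
      branch 1.2 (add !p1):
        ○ open, literals {p1=F, p2=F, p3=F}.
  branch 2 (add !!p1):
    ○ open, literals {p1=T, p2=F}.
0 branches closed, 3 open.
An open branch gives a countermodel: p2=F, p3=F (unmentioned atoms arbitrary); the premises hold there but the conclusion fails.

No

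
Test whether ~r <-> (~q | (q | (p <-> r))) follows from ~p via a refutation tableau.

Initial set: {~p; ~(~r <-> (~q | (q | (p <-> r))))}.
~(~r <-> (~q | (q | (p <-> r)))): β-rule — branch into ~r, ~(~q | (q | (p <-> r)))  //  ~~r, (~q | (q | (p <-> r))).
  branch 1 (add ~r, ~(~q | (q | (p <-> r)))):
    ~(~q | (q | (p <-> r))): α-rule — add ~~q, ~(q | (p <-> r)).
    ~(q | (p <-> r)): α-rule — add ~q, ~(p <-> r).
    × closes — contains both q and ~q.
  branch 2 (add ~~r, (~q | (q | (p <-> r)))):
    (~q | (q | (p <-> r))): β-rule — branch into ~q  //  (q | (p <-> r)).
      branch 2.1 (add ~q):
        ○ open, literals {p=0, q=0, r=1}.
      branch 2.2 (add (q | (p <-> r))):
        (q | (p <-> r)): β-rule — branch into q  //  (p <-> r).
          branch 2.2.1 (add q):
            ○ open, literals {p=0, q=1, r=1}.
          branch 2.2.2 (add (p <-> r)):
            (p <-> r): β-rule — branch into p, r  //  ~p, ~r.
              branch 2.2.2.1 (add p, r):
                × closes — contains both p and ~p.
              branch 2.2.2.2 (add ~p, ~r):
                × closes — contains both r and ~r.
3 branches closed, 2 open.
An open branch gives a countermodel: p=0, q=0, r=1 (unmentioned atoms arbitrary); the premises hold there but the conclusion fails.

No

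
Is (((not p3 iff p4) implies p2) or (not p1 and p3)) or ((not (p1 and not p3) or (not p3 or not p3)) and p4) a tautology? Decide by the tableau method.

Assume the negation and expand:
Initial set: {not ((((not p3 iff p4) implies p2) or (not p1 and p3)) or ((not (p1 and not p3) or (not p3 or not p3)) and p4))}.
not ((((not p3 iff p4) implies p2) or (not p1 and p3)) or ((not (p1 and not p3) or (not p3 or not p3)) and p4)): α-rule — add not (((not p3 iff p4) implies p2) or (not p1 and p3)), not ((not (p1 and not p3) or (not p3 or not p3)) and p4).
not (((not p3 iff p4) implies p2) or (not p1 and p3)): α-rule — add not ((not p3 iff p4) implies p2), not (not p1 and p3).
not ((not p3 iff p4) implies p2): α-rule — add (not p3 iff p4), not p2.
not ((not (p1 and not p3) or (not p3 or not p3)) and p4): β-rule — branch into not (not (p1 and not p3) or (not p3 or not p3))  //  not p4.
  branch 1 (add not (not (p1 and not p3) or (not p3 or not p3))):
    not (not (p1 and not p3) or (not p3 or not p3)): α-rule — add not not (p1 and not p3), not (not p3 or not p3).
    not not (p1 and not p3): α-rule — add p1, not p3.
    not (not p3 or not p3): α-rule — add not not p3, not not p3.
    × closes — contains both p3 and not p3.
  branch 2 (add not p4):
    not (not p1 and p3): β-rule — branch into not not p1  //  not p3.
      branch 2.1 (add not not p1):
        (not p3 iff p4): β-rule — branch into not p3, p4  //  not not p3, not p4.
          branch 2.1.1 (add not p3, p4):
            × closes — contains both p4 and not p4.
          branch 2.1.2 (add not not p3, not p4):
            ○ open, literals {p1=true, p2=false, p3=true, p4=false}.
      branch 2.2 (add not p3):
        (not p3 iff p4): β-rule — branch into not p3, p4  //  not not p3, not p4.
          branch 2.2.1 (add not p3, p4):
            × closes — contains both p4 and not p4.
          branch 2.2.2 (add not not p3, not p4):
            × closes — contains both p3 and not p3.
4 branches closed, 1 open.
An open branch gives a countermodel: p1=true, p2=false, p3=true, p4=false (unmentioned atoms arbitrary); under it the original formula is false.

Not valid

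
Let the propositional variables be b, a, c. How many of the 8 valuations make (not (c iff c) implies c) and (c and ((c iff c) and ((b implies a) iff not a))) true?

1

Initial set: {((not (c iff c) implies c) and (c and ((c iff c) and ((b implies a) iff not a))))}.
((not (c iff c) implies c) and (c and ((c iff c) and ((b implies a) iff not a)))): α-rule — add (not (c iff c) implies c), (c and ((c iff c) and ((b implies a) iff not a))).
(c and ((c iff c) and ((b implies a) iff not a))): α-rule — add c, ((c iff c) and ((b implies a) iff not a)).
((c iff c) and ((b implies a) iff not a)): α-rule — add (c iff c), ((b implies a) iff not a).
(not (c iff c) implies c): β-rule — branch into not not (c iff c)  //  c.
  branch 1 (add not not (c iff c)):
    (c iff c): β-rule — branch into c, c  //  not c, not c.
      branch 1.1 (add c, c):
        ((b implies a) iff not a): β-rule — branch into (b implies a), not a  //  not (b implies a), not not a.
          branch 1.1.1 (add (b implies a), not a):
            not not (c iff c): β-rule — branch into c, c  //  not c, not c.
              branch 1.1.1.1 (add c, c):
                (b implies a): β-rule — branch into not b  //  a.
                  branch 1.1.1.1.1 (add not b):
                    ○ open, literals {a=false, b=false, c=true}.
                  branch 1.1.1.1.2 (add a):
                    × closes — contains both a and not a.
              branch 1.1.1.2 (add not c, not c):
                × closes — contains both c and not c.
          branch 1.1.2 (add not (b implies a), not not a):
            not (b implies a): α-rule — add b, not a.
            × closes — contains both a and not a.
      branch 1.2 (add not c, not c):
        × closes — contains both c and not c.
  branch 2 (add c):
    (c iff c): β-rule — branch into c, c  //  not c, not c.
      branch 2.1 (add c, c):
        ((b implies a) iff not a): β-rule — branch into (b implies a), not a  //  not (b implies a), not not a.
          branch 2.1.1 (add (b implies a), not a):
            (b implies a): β-rule — branch into not b  //  a.
              branch 2.1.1.1 (add not b):
                ○ open, literals {a=false, b=false, c=true}.
              branch 2.1.1.2 (add a):
                × closes — contains both a and not a.
          branch 2.1.2 (add not (b implies a), not not a):
            not (b implies a): α-rule — add b, not a.
            × closes — contains both a and not a.
      branch 2.2 (add not c, not c):
        × closes — contains both c and not c.
7 branches closed, 2 open.
Each open branch fixes some atoms; the unmentioned ones are free. Counting distinct full assignments: branch {a=false, b=false, c=true} (none free) contributes 1 new; branch {a=false, b=false, c=true} (none free) contributes 0 new. Total: 1.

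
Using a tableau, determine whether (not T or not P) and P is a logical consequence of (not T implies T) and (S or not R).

Initial set: {((not T implies T) and (S or not R)); not ((not T or not P) and P)}.
((not T implies T) and (S or not R)): α-rule — add (not T implies T), (S or not R).
not ((not T or not P) and P): β-rule — branch into not (not T or not P)  //  not P.
  branch 1 (add not (not T or not P)):
    not (not T or not P): α-rule — add not not T, not not P.
    (not T implies T): β-rule — branch into not not T  //  T.
      branch 1.1 (add not not T):
        (S or not R): β-rule — branch into S  //  not R.
          branch 1.1.1 (add S):
            ○ open, literals {P=T, S=T, T=T}.
          branch 1.1.2 (add not R):
            ○ open, literals {P=T, R=F, T=T}.
      branch 1.2 (add T):
        (S or not R): β-rule — branch into S  //  not R.
          branch 1.2.1 (add S):
            ○ open, literals {P=T, S=T, T=T}.
          branch 1.2.2 (add not R):
            ○ open, literals {P=T, R=F, T=T}.
  branch 2 (add not P):
    (not T implies T): β-rule — branch into not not T  //  T.
      branch 2.1 (add not not T):
        (S or not R): β-rule — branch into S  //  not R.
          branch 2.1.1 (add S):
            ○ open, literals {P=F, S=T, T=T}.
          branch 2.1.2 (add not R):
            ○ open, literals {P=F, R=F, T=T}.
      branch 2.2 (add T):
        (S or not R): β-rule — branch into S  //  not R.
          branch 2.2.1 (add S):
            ○ open, literals {P=F, S=T, T=T}.
          branch 2.2.2 (add not R):
            ○ open, literals {P=F, R=F, T=T}.
0 branches closed, 8 open.
An open branch gives a countermodel: P=T, S=T, T=T (unmentioned atoms arbitrary); the premises hold there but the conclusion fails.

No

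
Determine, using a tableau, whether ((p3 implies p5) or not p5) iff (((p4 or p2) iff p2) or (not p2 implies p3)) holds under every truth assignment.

Not valid

Assume the negation and expand:
Initial set: {not (((p3 implies p5) or not p5) iff (((p4 or p2) iff p2) or (not p2 implies p3)))}.
not (((p3 implies p5) or not p5) iff (((p4 or p2) iff p2) or (not p2 implies p3))): β-rule — branch into ((p3 implies p5) or not p5), not (((p4 or p2) iff p2) or (not p2 implies p3))  //  not ((p3 implies p5) or not p5), (((p4 or p2) iff p2) or (not p2 implies p3)).
  branch 1 (add ((p3 implies p5) or not p5), not (((p4 or p2) iff p2) or (not p2 implies p3))):
    not (((p4 or p2) iff p2) or (not p2 implies p3)): α-rule — add not ((p4 or p2) iff p2), not (not p2 implies p3).
    not (not p2 implies p3): α-rule — add not p2, not p3.
    ((p3 implies p5) or not p5): β-rule — branch into (p3 implies p5)  //  not p5.
      branch 1.1 (add (p3 implies p5)):
        not ((p4 or p2) iff p2): β-rule — branch into (p4 or p2), not p2  //  not (p4 or p2), p2.
          branch 1.1.1 (add (p4 or p2), not p2):
            (p3 implies p5): β-rule — branch into not p3  //  p5.
              branch 1.1.1.1 (add not p3):
                (p4 or p2): β-rule — branch into p4  //  p2.
                  branch 1.1.1.1.1 (add p4):
                    ○ open, literals {p2=false, p3=false, p4=true}.
                  branch 1.1.1.1.2 (add p2):
                    × closes — contains both p2 and not p2.
              branch 1.1.1.2 (add p5):
                (p4 or p2): β-rule — branch into p4  //  p2.
                  branch 1.1.1.2.1 (add p4):
                    ○ open, literals {p2=false, p3=false, p4=true, p5=true}.
                  branch 1.1.1.2.2 (add p2):
                    × closes — contains both p2 and not p2.
          branch 1.1.2 (add not (p4 or p2), p2):
            × closes — contains both p2 and not p2.
      branch 1.2 (add not p5):
        not ((p4 or p2) iff p2): β-rule — branch into (p4 or p2), not p2  //  not (p4 or p2), p2.
          branch 1.2.1 (add (p4 or p2), not p2):
            (p4 or p2): β-rule — branch into p4  //  p2.
              branch 1.2.1.1 (add p4):
                ○ open, literals {p2=false, p3=false, p4=true, p5=false}.
              branch 1.2.1.2 (add p2):
                × closes — contains both p2 and not p2.
          branch 1.2.2 (add not (p4 or p2), p2):
            × closes — contains both p2 and not p2.
  branch 2 (add not ((p3 implies p5) or not p5), (((p4 or p2) iff p2) or (not p2 implies p3))):
    not ((p3 implies p5) or not p5): α-rule — add not (p3 implies p5), not not p5.
    not (p3 implies p5): α-rule — add p3, not p5.
    × closes — contains both p5 and not p5.
6 branches closed, 3 open.
An open branch gives a countermodel: p2=false, p3=false, p4=true (unmentioned atoms arbitrary); under it the original formula is false.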